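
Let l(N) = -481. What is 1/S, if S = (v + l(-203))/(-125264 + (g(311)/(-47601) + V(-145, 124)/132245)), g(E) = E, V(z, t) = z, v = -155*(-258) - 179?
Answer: -78853620713602/24758212365585 ≈ -3.1849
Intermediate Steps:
v = 39811 (v = 39990 - 179 = 39811)
S = -24758212365585/78853620713602 (S = (39811 - 481)/(-125264 + (311/(-47601) - 145/132245)) = 39330/(-125264 + (311*(-1/47601) - 145*1/132245)) = 39330/(-125264 + (-311/47601 - 29/26449)) = 39330/(-125264 - 9606068/1258998849) = 39330/(-157707241427204/1258998849) = 39330*(-1258998849/157707241427204) = -24758212365585/78853620713602 ≈ -0.31398)
1/S = 1/(-24758212365585/78853620713602) = -78853620713602/24758212365585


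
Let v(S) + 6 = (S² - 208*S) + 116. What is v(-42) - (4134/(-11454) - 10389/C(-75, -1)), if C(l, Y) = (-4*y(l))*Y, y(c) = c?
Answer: 2018907033/190900 ≈ 10576.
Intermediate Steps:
v(S) = 110 + S² - 208*S (v(S) = -6 + ((S² - 208*S) + 116) = -6 + (116 + S² - 208*S) = 110 + S² - 208*S)
C(l, Y) = -4*Y*l (C(l, Y) = (-4*l)*Y = -4*Y*l)
v(-42) - (4134/(-11454) - 10389/C(-75, -1)) = (110 + (-42)² - 208*(-42)) - (4134/(-11454) - 10389/((-4*(-1)*(-75)))) = (110 + 1764 + 8736) - (4134*(-1/11454) - 10389/(-300)) = 10610 - (-689/1909 - 10389*(-1/300)) = 10610 - (-689/1909 + 3463/100) = 10610 - 1*6541967/190900 = 10610 - 6541967/190900 = 2018907033/190900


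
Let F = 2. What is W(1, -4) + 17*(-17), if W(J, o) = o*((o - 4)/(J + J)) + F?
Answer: -271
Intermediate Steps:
W(J, o) = 2 + o*(-4 + o)/(2*J) (W(J, o) = o*((o - 4)/(J + J)) + 2 = o*((-4 + o)/((2*J))) + 2 = o*((-4 + o)*(1/(2*J))) + 2 = o*((-4 + o)/(2*J)) + 2 = o*(-4 + o)/(2*J) + 2 = 2 + o*(-4 + o)/(2*J))
W(1, -4) + 17*(-17) = (½)*((-4)² - 4*(-4) + 4*1)/1 + 17*(-17) = (½)*1*(16 + 16 + 4) - 289 = (½)*1*36 - 289 = 18 - 289 = -271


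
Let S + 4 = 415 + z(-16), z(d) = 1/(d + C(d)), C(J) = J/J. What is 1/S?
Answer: 15/6164 ≈ 0.0024335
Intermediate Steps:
C(J) = 1
z(d) = 1/(1 + d) (z(d) = 1/(d + 1) = 1/(1 + d))
S = 6164/15 (S = -4 + (415 + 1/(1 - 16)) = -4 + (415 + 1/(-15)) = -4 + (415 - 1/15) = -4 + 6224/15 = 6164/15 ≈ 410.93)
1/S = 1/(6164/15) = 15/6164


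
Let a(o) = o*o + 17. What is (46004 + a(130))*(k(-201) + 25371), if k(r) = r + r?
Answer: 1571074449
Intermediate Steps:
a(o) = 17 + o² (a(o) = o² + 17 = 17 + o²)
k(r) = 2*r
(46004 + a(130))*(k(-201) + 25371) = (46004 + (17 + 130²))*(2*(-201) + 25371) = (46004 + (17 + 16900))*(-402 + 25371) = (46004 + 16917)*24969 = 62921*24969 = 1571074449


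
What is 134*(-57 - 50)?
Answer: -14338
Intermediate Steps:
134*(-57 - 50) = 134*(-107) = -14338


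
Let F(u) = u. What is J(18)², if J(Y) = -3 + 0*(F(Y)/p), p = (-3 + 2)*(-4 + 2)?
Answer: 9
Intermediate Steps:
p = 2 (p = -1*(-2) = 2)
J(Y) = -3 (J(Y) = -3 + 0*(Y/2) = -3 + 0 = -3)
J(18)² = (-3)² = 9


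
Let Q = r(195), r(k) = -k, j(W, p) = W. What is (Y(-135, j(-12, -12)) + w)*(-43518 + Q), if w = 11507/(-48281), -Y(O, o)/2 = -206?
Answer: -869026023945/48281 ≈ -1.7999e+7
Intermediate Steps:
Y(O, o) = 412 (Y(O, o) = -2*(-206) = 412)
Q = -195 (Q = -1*195 = -195)
w = -11507/48281 (w = 11507*(-1/48281) = -11507/48281 ≈ -0.23833)
(Y(-135, j(-12, -12)) + w)*(-43518 + Q) = (412 - 11507/48281)*(-43518 - 195) = (19880265/48281)*(-43713) = -869026023945/48281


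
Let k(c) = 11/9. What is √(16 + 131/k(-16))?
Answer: √14905/11 ≈ 11.099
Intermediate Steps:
k(c) = 11/9 (k(c) = 11*(⅑) = 11/9)
√(16 + 131/k(-16)) = √(16 + 131/(11/9)) = √(16 + 131*(9/11)) = √(16 + 1179/11) = √(1355/11) = √14905/11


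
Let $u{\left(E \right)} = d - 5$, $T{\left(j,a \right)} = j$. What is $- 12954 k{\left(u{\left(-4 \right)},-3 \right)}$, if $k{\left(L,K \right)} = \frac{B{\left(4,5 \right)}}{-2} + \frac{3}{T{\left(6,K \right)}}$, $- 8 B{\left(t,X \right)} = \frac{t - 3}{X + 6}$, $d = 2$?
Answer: $- \frac{576453}{88} \approx -6550.6$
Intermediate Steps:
$u{\left(E \right)} = -3$ ($u{\left(E \right)} = 2 - 5 = -3$)
$B{\left(t,X \right)} = - \frac{-3 + t}{8 \left(6 + X\right)}$ ($B{\left(t,X \right)} = - \frac{\left(t - 3\right) \frac{1}{X + 6}}{8} = - \frac{\left(-3 + t\right) \frac{1}{6 + X}}{8} = - \frac{\frac{1}{6 + X} \left(-3 + t\right)}{8} = - \frac{-3 + t}{8 \left(6 + X\right)}$)
$k{\left(L,K \right)} = \frac{89}{176}$ ($k{\left(L,K \right)} = \frac{\frac{1}{8} \frac{1}{6 + 5} \left(3 - 4\right)}{-2} + \frac{3}{6} = \frac{3 - 4}{8 \cdot 11} \left(- \frac{1}{2}\right) + 3 \cdot \frac{1}{6} = \frac{1}{8} \cdot \frac{1}{11} \left(-1\right) \left(- \frac{1}{2}\right) + \frac{1}{2} = \left(- \frac{1}{88}\right) \left(- \frac{1}{2}\right) + \frac{1}{2} = \frac{1}{176} + \frac{1}{2} = \frac{89}{176}$)
$- 12954 k{\left(u{\left(-4 \right)},-3 \right)} = \left(-12954\right) \frac{89}{176} = - \frac{576453}{88}$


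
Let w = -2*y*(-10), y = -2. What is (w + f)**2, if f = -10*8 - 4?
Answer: 15376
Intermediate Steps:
w = -40 (w = -2*(-2)*(-10) = 4*(-10) = -40)
f = -84 (f = -80 - 4 = -84)
(w + f)**2 = (-40 - 84)**2 = (-124)**2 = 15376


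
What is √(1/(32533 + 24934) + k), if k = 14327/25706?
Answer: 3*√135144341264732370/1477246702 ≈ 0.74656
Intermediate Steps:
k = 14327/25706 (k = 14327*(1/25706) = 14327/25706 ≈ 0.55734)
√(1/(32533 + 24934) + k) = √(1/(32533 + 24934) + 14327/25706) = √(1/57467 + 14327/25706) = √(823355415/1477246702) = 3*√135144341264732370/1477246702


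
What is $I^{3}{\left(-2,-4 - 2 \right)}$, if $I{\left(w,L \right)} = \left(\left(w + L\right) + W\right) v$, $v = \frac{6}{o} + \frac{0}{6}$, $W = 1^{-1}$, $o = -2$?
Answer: $9261$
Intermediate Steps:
$W = 1$
$v = -3$ ($v = \frac{6}{-2} + \frac{0}{6} = 6 \left(- \frac{1}{2}\right) + 0 \cdot \frac{1}{6} = -3 + 0 = -3$)
$I{\left(w,L \right)} = -3 - 3 L - 3 w$ ($I{\left(w,L \right)} = \left(\left(w + L\right) + 1\right) \left(-3\right) = \left(\left(L + w\right) + 1\right) \left(-3\right) = \left(1 + L + w\right) \left(-3\right) = -3 - 3 L - 3 w$)
$I^{3}{\left(-2,-4 - 2 \right)} = \left(-3 - 3 \left(-4 - 2\right) - -6\right)^{3} = \left(-3 - -18 + 6\right)^{3} = \left(-3 + 18 + 6\right)^{3} = 21^{3} = 9261$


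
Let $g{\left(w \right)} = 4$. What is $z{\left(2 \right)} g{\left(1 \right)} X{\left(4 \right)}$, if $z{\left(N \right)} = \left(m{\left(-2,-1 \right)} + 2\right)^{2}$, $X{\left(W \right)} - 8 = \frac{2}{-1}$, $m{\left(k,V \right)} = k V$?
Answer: $384$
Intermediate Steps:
$m{\left(k,V \right)} = V k$
$X{\left(W \right)} = 6$ ($X{\left(W \right)} = 8 + \frac{2}{-1} = 8 + 2 \left(-1\right) = 8 - 2 = 6$)
$z{\left(N \right)} = 16$ ($z{\left(N \right)} = \left(\left(-1\right) \left(-2\right) + 2\right)^{2} = \left(2 + 2\right)^{2} = 4^{2} = 16$)
$z{\left(2 \right)} g{\left(1 \right)} X{\left(4 \right)} = 16 \cdot 4 \cdot 6 = 64 \cdot 6 = 384$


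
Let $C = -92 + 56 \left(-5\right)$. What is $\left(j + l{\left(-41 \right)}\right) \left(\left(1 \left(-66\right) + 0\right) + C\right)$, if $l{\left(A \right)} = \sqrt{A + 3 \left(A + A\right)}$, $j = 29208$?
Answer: $-12793104 - 438 i \sqrt{287} \approx -1.2793 \cdot 10^{7} - 7420.2 i$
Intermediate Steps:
$C = -372$ ($C = -92 - 280 = -372$)
$l{\left(A \right)} = \sqrt{7} \sqrt{A}$ ($l{\left(A \right)} = \sqrt{A + 3 \cdot 2 A} = \sqrt{A + 6 A} = \sqrt{7 A} = \sqrt{7} \sqrt{A}$)
$\left(j + l{\left(-41 \right)}\right) \left(\left(1 \left(-66\right) + 0\right) + C\right) = \left(29208 + \sqrt{7} \sqrt{-41}\right) \left(\left(1 \left(-66\right) + 0\right) - 372\right) = \left(29208 + \sqrt{7} i \sqrt{41}\right) \left(\left(-66 + 0\right) - 372\right) = \left(29208 + i \sqrt{287}\right) \left(-66 - 372\right) = \left(29208 + i \sqrt{287}\right) \left(-438\right) = -12793104 - 438 i \sqrt{287}$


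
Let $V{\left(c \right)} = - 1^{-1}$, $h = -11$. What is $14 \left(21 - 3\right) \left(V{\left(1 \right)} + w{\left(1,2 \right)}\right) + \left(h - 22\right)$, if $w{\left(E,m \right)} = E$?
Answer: $-33$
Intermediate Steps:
$V{\left(c \right)} = -1$ ($V{\left(c \right)} = \left(-1\right) 1 = -1$)
$14 \left(21 - 3\right) \left(V{\left(1 \right)} + w{\left(1,2 \right)}\right) + \left(h - 22\right) = 14 \left(21 - 3\right) \left(-1 + 1\right) - 33 = 14 \cdot 18 \cdot 0 - 33 = 14 \cdot 0 - 33 = 0 - 33 = -33$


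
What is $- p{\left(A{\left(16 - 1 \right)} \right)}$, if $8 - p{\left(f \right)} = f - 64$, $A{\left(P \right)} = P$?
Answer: $-57$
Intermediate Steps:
$p{\left(f \right)} = 72 - f$ ($p{\left(f \right)} = 8 - \left(f - 64\right) = 8 - \left(-64 + f\right) = 72 - f$)
$- p{\left(A{\left(16 - 1 \right)} \right)} = - (72 - \left(16 - 1\right)) = - (72 - 15) = \left(-1\right) 57 = -57$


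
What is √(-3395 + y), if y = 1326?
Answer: I*√2069 ≈ 45.486*I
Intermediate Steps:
√(-3395 + y) = √(-3395 + 1326) = √(-2069) = I*√2069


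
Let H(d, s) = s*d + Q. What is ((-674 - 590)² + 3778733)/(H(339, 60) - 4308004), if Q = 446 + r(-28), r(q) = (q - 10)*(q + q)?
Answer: -5376429/4285090 ≈ -1.2547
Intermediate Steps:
r(q) = 2*q*(-10 + q) (r(q) = (-10 + q)*(2*q) = 2*q*(-10 + q))
Q = 2574 (Q = 446 + 2*(-28)*(-10 - 28) = 446 + 2*(-28)*(-38) = 446 + 2128 = 2574)
H(d, s) = 2574 + d*s (H(d, s) = s*d + 2574 = d*s + 2574 = 2574 + d*s)
((-674 - 590)² + 3778733)/(H(339, 60) - 4308004) = ((-674 - 590)² + 3778733)/((2574 + 339*60) - 4308004) = ((-1264)² + 3778733)/((2574 + 20340) - 4308004) = (1597696 + 3778733)/(22914 - 4308004) = 5376429/(-4285090) = 5376429*(-1/4285090) = -5376429/4285090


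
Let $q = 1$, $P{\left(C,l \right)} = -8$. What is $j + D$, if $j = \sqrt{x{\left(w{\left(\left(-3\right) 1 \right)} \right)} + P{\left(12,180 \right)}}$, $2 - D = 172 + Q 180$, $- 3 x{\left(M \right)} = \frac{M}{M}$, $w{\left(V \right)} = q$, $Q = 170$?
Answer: $-30770 + \frac{5 i \sqrt{3}}{3} \approx -30770.0 + 2.8868 i$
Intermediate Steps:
$w{\left(V \right)} = 1$
$x{\left(M \right)} = - \frac{1}{3}$ ($x{\left(M \right)} = - \frac{M \frac{1}{M}}{3} = \left(- \frac{1}{3}\right) 1 = - \frac{1}{3}$)
$D = -30770$ ($D = 2 - \left(172 + 170 \cdot 180\right) = 2 - \left(172 + 30600\right) = 2 - 30772 = -30770$)
$j = \frac{5 i \sqrt{3}}{3}$ ($j = \sqrt{- \frac{1}{3} - 8} = \sqrt{- \frac{25}{3}} = \frac{5 i \sqrt{3}}{3} \approx 2.8868 i$)
$j + D = \frac{5 i \sqrt{3}}{3} - 30770 = -30770 + \frac{5 i \sqrt{3}}{3}$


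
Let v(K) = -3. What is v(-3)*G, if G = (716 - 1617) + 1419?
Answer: -1554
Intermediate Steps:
G = 518 (G = -901 + 1419 = 518)
v(-3)*G = -3*518 = -1554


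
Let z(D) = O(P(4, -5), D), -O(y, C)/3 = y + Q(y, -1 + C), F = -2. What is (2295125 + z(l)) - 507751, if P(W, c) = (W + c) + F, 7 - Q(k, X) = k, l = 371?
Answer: 1787353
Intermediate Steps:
Q(k, X) = 7 - k
P(W, c) = -2 + W + c (P(W, c) = (W + c) - 2 = -2 + W + c)
O(y, C) = -21 (O(y, C) = -3*(y + (7 - y)) = -3*7 = -21)
z(D) = -21
(2295125 + z(l)) - 507751 = (2295125 - 21) - 507751 = 2295104 - 507751 = 1787353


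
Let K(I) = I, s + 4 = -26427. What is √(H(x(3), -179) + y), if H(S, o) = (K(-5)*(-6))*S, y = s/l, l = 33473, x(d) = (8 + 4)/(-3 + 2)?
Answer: I*√404243747303/33473 ≈ 18.994*I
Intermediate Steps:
s = -26431 (s = -4 - 26427 = -26431)
x(d) = -12 (x(d) = 12/(-1) = 12*(-1) = -12)
y = -26431/33473 ≈ -0.78962
H(S, o) = 30*S (H(S, o) = (-5*(-6))*S = 30*S)
√(H(x(3), -179) + y) = √(30*(-12) - 26431/33473) = √(-360 - 26431/33473) = √(-12076711/33473) = I*√404243747303/33473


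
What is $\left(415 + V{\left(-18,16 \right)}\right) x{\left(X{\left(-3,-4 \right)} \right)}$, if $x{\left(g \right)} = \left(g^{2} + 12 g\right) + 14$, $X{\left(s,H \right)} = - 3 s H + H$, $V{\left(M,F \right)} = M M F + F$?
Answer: $6367410$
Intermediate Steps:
$V{\left(M,F \right)} = F + F M^{2}$ ($V{\left(M,F \right)} = M^{2} F + F = F M^{2} + F = F + F M^{2}$)
$X{\left(s,H \right)} = H - 3 H s$ ($X{\left(s,H \right)} = - 3 H s + H = H - 3 H s$)
$x{\left(g \right)} = 14 + g^{2} + 12 g$
$\left(415 + V{\left(-18,16 \right)}\right) x{\left(X{\left(-3,-4 \right)} \right)} = \left(415 + 16 \left(1 + \left(-18\right)^{2}\right)\right) \left(14 + \left(- 4 \left(1 - -9\right)\right)^{2} + 12 \left(- 4 \left(1 - -9\right)\right)\right) = \left(415 + 16 \left(1 + 324\right)\right) \left(14 + \left(- 4 \left(1 + 9\right)\right)^{2} + 12 \left(- 4 \left(1 + 9\right)\right)\right) = \left(415 + 16 \cdot 325\right) \left(14 + \left(\left(-4\right) 10\right)^{2} + 12 \left(\left(-4\right) 10\right)\right) = \left(415 + 5200\right) \left(14 + \left(-40\right)^{2} + 12 \left(-40\right)\right) = 5615 \left(14 + 1600 - 480\right) = 5615 \cdot 1134 = 6367410$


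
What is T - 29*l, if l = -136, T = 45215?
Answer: 49159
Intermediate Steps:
T - 29*l = 45215 - 29*(-136) = 45215 - 1*(-3944) = 45215 + 3944 = 49159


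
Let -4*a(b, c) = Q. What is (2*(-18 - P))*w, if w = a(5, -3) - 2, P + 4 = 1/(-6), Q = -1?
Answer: 581/12 ≈ 48.417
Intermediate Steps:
a(b, c) = ¼ (a(b, c) = -¼*(-1) = ¼)
P = -25/6 (P = -4 + 1/(-6) = -4 - ⅙ = -25/6 ≈ -4.1667)
w = -7/4 (w = ¼ - 2 = -7/4 ≈ -1.7500)
(2*(-18 - P))*w = (2*(-18 - 1*(-25/6)))*(-7/4) = (2*(-18 + 25/6))*(-7/4) = (2*(-83/6))*(-7/4) = -83/3*(-7/4) = 581/12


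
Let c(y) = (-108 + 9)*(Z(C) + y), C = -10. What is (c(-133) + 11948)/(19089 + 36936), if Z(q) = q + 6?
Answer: 25511/56025 ≈ 0.45535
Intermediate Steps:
Z(q) = 6 + q
c(y) = 396 - 99*y (c(y) = (-108 + 9)*((6 - 10) + y) = -99*(-4 + y) = 396 - 99*y)
(c(-133) + 11948)/(19089 + 36936) = ((396 - 99*(-133)) + 11948)/(19089 + 36936) = ((396 + 13167) + 11948)/56025 = (13563 + 11948)*(1/56025) = 25511*(1/56025) = 25511/56025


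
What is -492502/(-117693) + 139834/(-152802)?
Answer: 3266544869/999095877 ≈ 3.2695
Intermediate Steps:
-492502/(-117693) + 139834/(-152802) = -492502*(-1/117693) + 139834*(-1/152802) = 492502/117693 - 69917/76401 = 3266544869/999095877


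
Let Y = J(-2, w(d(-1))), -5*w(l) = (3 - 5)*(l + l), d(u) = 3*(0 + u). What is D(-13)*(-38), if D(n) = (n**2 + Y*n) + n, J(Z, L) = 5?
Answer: -3458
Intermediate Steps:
d(u) = 3*u
w(l) = 4*l/5 (w(l) = -(3 - 5)*(l + l)/5 = -(-2)*2*l/5 = -(-4)*l/5 = 4*l/5)
Y = 5
D(n) = n**2 + 6*n (D(n) = (n**2 + 5*n) + n = n**2 + 6*n)
D(-13)*(-38) = -13*(6 - 13)*(-38) = -13*(-7)*(-38) = 91*(-38) = -3458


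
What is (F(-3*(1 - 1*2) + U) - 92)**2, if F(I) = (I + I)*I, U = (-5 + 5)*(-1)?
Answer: 5476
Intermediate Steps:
U = 0 (U = 0*(-1) = 0)
F(I) = 2*I**2 (F(I) = (2*I)*I = 2*I**2)
(F(-3*(1 - 1*2) + U) - 92)**2 = (2*(-3*(1 - 1*2) + 0)**2 - 92)**2 = (2*(-3*(1 - 2) + 0)**2 - 92)**2 = (2*(-3*(-1) + 0)**2 - 92)**2 = (2*(3 + 0)**2 - 92)**2 = (2*3**2 - 92)**2 = (2*9 - 92)**2 = (18 - 92)**2 = (-74)**2 = 5476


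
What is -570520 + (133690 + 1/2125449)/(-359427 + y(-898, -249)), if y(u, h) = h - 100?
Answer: -436268678103457291/764685539424 ≈ -5.7052e+5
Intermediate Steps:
y(u, h) = -100 + h
-570520 + (133690 + 1/2125449)/(-359427 + y(-898, -249)) = -570520 + (133690 + 1/2125449)/(-359427 + (-100 - 249)) = -570520 + (133690 + 1/2125449)/(-359427 - 349) = -570520 + (284151276811/2125449)/(-359776) = -570520 + (284151276811/2125449)*(-1/359776) = -570520 - 284151276811/764685539424 = -436268678103457291/764685539424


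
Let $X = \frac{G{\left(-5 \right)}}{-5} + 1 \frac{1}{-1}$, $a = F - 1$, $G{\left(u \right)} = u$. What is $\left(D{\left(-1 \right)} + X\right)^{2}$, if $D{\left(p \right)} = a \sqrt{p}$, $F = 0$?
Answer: $-1$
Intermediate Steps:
$a = -1$ ($a = 0 - 1 = -1$)
$D{\left(p \right)} = - \sqrt{p}$
$X = 0$ ($X = - \frac{5}{-5} + 1 \frac{1}{-1} = \left(-5\right) \left(- \frac{1}{5}\right) + 1 \left(-1\right) = 1 - 1 = 0$)
$\left(D{\left(-1 \right)} + X\right)^{2} = \left(- \sqrt{-1} + 0\right)^{2} = \left(- i + 0\right)^{2} = \left(- i\right)^{2} = -1$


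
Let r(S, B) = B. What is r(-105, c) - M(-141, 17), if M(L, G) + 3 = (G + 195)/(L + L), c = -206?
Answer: -28517/141 ≈ -202.25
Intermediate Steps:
M(L, G) = -3 + (195 + G)/(2*L) (M(L, G) = -3 + (G + 195)/(L + L) = -3 + (195 + G)/((2*L)) = -3 + (195 + G)*(1/(2*L)) = -3 + (195 + G)/(2*L))
r(-105, c) - M(-141, 17) = -206 - (195 + 17 - 6*(-141))/(2*(-141)) = -206 - (-1)*(195 + 17 + 846)/(2*141) = -206 - (-1)*1058/(2*141) = -206 - 1*(-529/141) = -206 + 529/141 = -28517/141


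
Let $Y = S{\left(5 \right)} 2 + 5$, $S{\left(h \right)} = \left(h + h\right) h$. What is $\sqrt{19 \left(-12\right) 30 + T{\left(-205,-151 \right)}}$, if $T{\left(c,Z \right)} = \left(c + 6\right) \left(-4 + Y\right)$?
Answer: $i \sqrt{26939} \approx 164.13 i$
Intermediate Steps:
$S{\left(h \right)} = 2 h^{2}$ ($S{\left(h \right)} = 2 h h = 2 h^{2}$)
$Y = 105$ ($Y = 2 \cdot 5^{2} \cdot 2 + 5 = 2 \cdot 25 \cdot 2 + 5 = 50 \cdot 2 + 5 = 100 + 5 = 105$)
$T{\left(c,Z \right)} = 606 + 101 c$ ($T{\left(c,Z \right)} = \left(c + 6\right) \left(-4 + 105\right) = \left(6 + c\right) 101 = 606 + 101 c$)
$\sqrt{19 \left(-12\right) 30 + T{\left(-205,-151 \right)}} = \sqrt{19 \left(-12\right) 30 + \left(606 + 101 \left(-205\right)\right)} = \sqrt{\left(-228\right) 30 + \left(606 - 20705\right)} = \sqrt{-6840 - 20099} = \sqrt{-26939} = i \sqrt{26939}$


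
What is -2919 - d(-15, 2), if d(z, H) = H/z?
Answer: -43783/15 ≈ -2918.9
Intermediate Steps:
-2919 - d(-15, 2) = -2919 - 2/(-15) = -2919 - 2*(-1)/15 = -2919 - 1*(-2/15) = -2919 + 2/15 = -43783/15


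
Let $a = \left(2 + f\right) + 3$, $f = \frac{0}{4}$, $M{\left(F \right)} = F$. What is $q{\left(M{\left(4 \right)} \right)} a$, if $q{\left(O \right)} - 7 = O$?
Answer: $55$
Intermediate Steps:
$f = 0$ ($f = 0 \cdot \frac{1}{4} = 0$)
$q{\left(O \right)} = 7 + O$
$a = 5$ ($a = \left(2 + 0\right) + 3 = 2 + 3 = 5$)
$q{\left(M{\left(4 \right)} \right)} a = \left(7 + 4\right) 5 = 11 \cdot 5 = 55$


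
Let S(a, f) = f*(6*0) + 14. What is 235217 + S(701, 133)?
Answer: 235231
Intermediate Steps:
S(a, f) = 14 (S(a, f) = f*0 + 14 = 0 + 14 = 14)
235217 + S(701, 133) = 235217 + 14 = 235231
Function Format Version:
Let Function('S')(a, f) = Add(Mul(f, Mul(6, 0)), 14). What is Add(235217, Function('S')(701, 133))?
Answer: 235231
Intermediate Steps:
Function('S')(a, f) = 14 (Function('S')(a, f) = Add(Mul(f, 0), 14) = Add(0, 14) = 14)
Add(235217, Function('S')(701, 133)) = Add(235217, 14) = 235231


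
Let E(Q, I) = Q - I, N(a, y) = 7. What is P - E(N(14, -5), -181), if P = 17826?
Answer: 17638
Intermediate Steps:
P - E(N(14, -5), -181) = 17826 - (7 - 1*(-181)) = 17826 - (7 + 181) = 17826 - 1*188 = 17826 - 188 = 17638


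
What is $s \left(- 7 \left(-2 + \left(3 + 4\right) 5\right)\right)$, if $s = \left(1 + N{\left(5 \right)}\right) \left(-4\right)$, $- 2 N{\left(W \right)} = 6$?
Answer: $-1848$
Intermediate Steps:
$N{\left(W \right)} = -3$ ($N{\left(W \right)} = \left(- \frac{1}{2}\right) 6 = -3$)
$s = 8$ ($s = \left(1 - 3\right) \left(-4\right) = \left(-2\right) \left(-4\right) = 8$)
$s \left(- 7 \left(-2 + \left(3 + 4\right) 5\right)\right) = 8 \left(- 7 \left(-2 + \left(3 + 4\right) 5\right)\right) = 8 \left(- 7 \left(-2 + 7 \cdot 5\right)\right) = 8 \left(- 7 \left(-2 + 35\right)\right) = 8 \left(\left(-7\right) 33\right) = 8 \left(-231\right) = -1848$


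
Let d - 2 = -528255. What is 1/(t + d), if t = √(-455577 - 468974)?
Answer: -528253/279052156560 - I*√924551/279052156560 ≈ -1.893e-6 - 3.4457e-9*I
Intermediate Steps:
d = -528253 (d = 2 - 528255 = -528253)
t = I*√924551 (t = √(-924551) = I*√924551 ≈ 961.54*I)
1/(t + d) = 1/(I*√924551 - 528253) = 1/(-528253 + I*√924551)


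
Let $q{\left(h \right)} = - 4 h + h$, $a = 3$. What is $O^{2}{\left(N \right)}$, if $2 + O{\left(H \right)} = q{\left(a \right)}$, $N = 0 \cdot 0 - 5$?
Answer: $121$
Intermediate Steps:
$N = -5$ ($N = 0 - 5 = -5$)
$q{\left(h \right)} = - 3 h$
$O{\left(H \right)} = -11$ ($O{\left(H \right)} = -2 - 9 = -11$)
$O^{2}{\left(N \right)} = \left(-11\right)^{2} = 121$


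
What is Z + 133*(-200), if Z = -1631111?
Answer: -1657711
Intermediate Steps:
Z + 133*(-200) = -1631111 + 133*(-200) = -1631111 - 26600 = -1657711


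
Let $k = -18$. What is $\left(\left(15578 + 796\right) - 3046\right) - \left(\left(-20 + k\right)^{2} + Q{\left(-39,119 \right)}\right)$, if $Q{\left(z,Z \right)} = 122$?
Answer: $11762$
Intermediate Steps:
$\left(\left(15578 + 796\right) - 3046\right) - \left(\left(-20 + k\right)^{2} + Q{\left(-39,119 \right)}\right) = \left(\left(15578 + 796\right) - 3046\right) - \left(\left(-20 - 18\right)^{2} + 122\right) = \left(16374 - 3046\right) - \left(\left(-38\right)^{2} + 122\right) = 13328 - \left(1444 + 122\right) = 13328 - 1566 = 11762$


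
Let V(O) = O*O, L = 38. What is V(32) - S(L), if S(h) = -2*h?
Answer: 1100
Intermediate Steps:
V(O) = O²
V(32) - S(L) = 32² - (-2)*38 = 1024 - 1*(-76) = 1024 + 76 = 1100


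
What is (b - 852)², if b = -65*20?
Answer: 4631104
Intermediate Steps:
b = -1300
(b - 852)² = (-1300 - 852)² = (-2152)² = 4631104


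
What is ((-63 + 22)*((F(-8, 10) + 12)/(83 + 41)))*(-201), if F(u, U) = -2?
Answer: 41205/62 ≈ 664.60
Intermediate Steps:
((-63 + 22)*((F(-8, 10) + 12)/(83 + 41)))*(-201) = ((-63 + 22)*((-2 + 12)/(83 + 41)))*(-201) = -410/124*(-201) = -41*5/62*(-201) = -205/62*(-201) = 41205/62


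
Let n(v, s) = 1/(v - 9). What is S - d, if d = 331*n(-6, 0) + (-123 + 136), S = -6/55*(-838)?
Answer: 3316/33 ≈ 100.48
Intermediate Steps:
S = 5028/55 (S = -6*1/55*(-838) = -6/55*(-838) = 5028/55 ≈ 91.418)
n(v, s) = 1/(-9 + v)
d = -136/15 (d = 331/(-9 - 6) + (-123 + 136) = 331/(-15) + 13 = 331*(-1/15) + 13 = -331/15 + 13 = -136/15 ≈ -9.0667)
S - d = 5028/55 - 1*(-136/15) = 5028/55 + 136/15 = 3316/33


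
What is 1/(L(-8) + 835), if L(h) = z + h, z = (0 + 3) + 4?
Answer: 1/834 ≈ 0.0011990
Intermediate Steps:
z = 7 (z = 3 + 4 = 7)
L(h) = 7 + h
1/(L(-8) + 835) = 1/((7 - 8) + 835) = 1/(-1 + 835) = 1/834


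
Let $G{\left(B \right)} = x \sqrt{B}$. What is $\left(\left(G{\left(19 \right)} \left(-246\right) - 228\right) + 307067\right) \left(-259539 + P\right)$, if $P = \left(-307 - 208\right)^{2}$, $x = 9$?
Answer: $1744686554 - 12588804 \sqrt{19} \approx 1.6898 \cdot 10^{9}$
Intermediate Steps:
$G{\left(B \right)} = 9 \sqrt{B}$
$P = 265225$ ($P = \left(-307 - 208\right)^{2} = \left(-515\right)^{2} = 265225$)
$\left(\left(G{\left(19 \right)} \left(-246\right) - 228\right) + 307067\right) \left(-259539 + P\right) = \left(\left(9 \sqrt{19} \left(-246\right) - 228\right) + 307067\right) \left(-259539 + 265225\right) = \left(\left(- 2214 \sqrt{19} - 228\right) + 307067\right) 5686 = \left(\left(-228 - 2214 \sqrt{19}\right) + 307067\right) 5686 = \left(306839 - 2214 \sqrt{19}\right) 5686 = 1744686554 - 12588804 \sqrt{19}$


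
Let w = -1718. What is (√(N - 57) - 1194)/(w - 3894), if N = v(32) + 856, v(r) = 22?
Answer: 597/2806 - √821/5612 ≈ 0.20765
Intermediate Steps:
N = 878 (N = 22 + 856 = 878)
(√(N - 57) - 1194)/(w - 3894) = (√(878 - 57) - 1194)/(-1718 - 3894) = (√821 - 1194)/(-5612) = (-1194 + √821)*(-1/5612) = 597/2806 - √821/5612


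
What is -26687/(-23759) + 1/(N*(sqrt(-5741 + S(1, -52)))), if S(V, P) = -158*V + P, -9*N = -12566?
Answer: 26687/23759 - 9*I*sqrt(5951)/74780266 ≈ 1.1232 - 9.2843e-6*I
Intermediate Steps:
N = 12566/9 (N = -1/9*(-12566) = 12566/9 ≈ 1396.2)
S(V, P) = P - 158*V
-26687/(-23759) + 1/(N*(sqrt(-5741 + S(1, -52)))) = -26687/(-23759) + 1/((12566/9)*(sqrt(-5741 + (-52 - 158*1)))) = -26687*(-1/23759) + 9/(12566*(sqrt(-5741 + (-52 - 158)))) = 26687/23759 + 9/(12566*(sqrt(-5741 - 210))) = 26687/23759 + 9/(12566*(sqrt(-5951))) = 26687/23759 + 9/(12566*((I*sqrt(5951)))) = 26687/23759 + 9*(-I*sqrt(5951)/5951)/12566 = 26687/23759 - 9*I*sqrt(5951)/74780266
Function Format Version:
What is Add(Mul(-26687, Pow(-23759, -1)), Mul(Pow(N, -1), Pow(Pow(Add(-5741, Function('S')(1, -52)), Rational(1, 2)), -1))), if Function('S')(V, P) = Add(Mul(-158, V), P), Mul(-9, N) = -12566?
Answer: Add(Rational(26687, 23759), Mul(Rational(-9, 74780266), I, Pow(5951, Rational(1, 2)))) ≈ Add(1.1232, Mul(-9.2843e-6, I))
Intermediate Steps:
N = Rational(12566, 9) (N = Mul(Rational(-1, 9), -12566) = Rational(12566, 9) ≈ 1396.2)
Function('S')(V, P) = Add(P, Mul(-158, V))
Add(Mul(-26687, Pow(-23759, -1)), Mul(Pow(N, -1), Pow(Pow(Add(-5741, Function('S')(1, -52)), Rational(1, 2)), -1))) = Add(Mul(-26687, Pow(-23759, -1)), Mul(Pow(Rational(12566, 9), -1), Pow(Pow(Add(-5741, Add(-52, Mul(-158, 1))), Rational(1, 2)), -1))) = Add(Mul(-26687, Rational(-1, 23759)), Mul(Rational(9, 12566), Pow(Pow(Add(-5741, Add(-52, -158)), Rational(1, 2)), -1))) = Add(Rational(26687, 23759), Mul(Rational(9, 12566), Pow(Pow(Add(-5741, -210), Rational(1, 2)), -1))) = Add(Rational(26687, 23759), Mul(Rational(9, 12566), Pow(Pow(-5951, Rational(1, 2)), -1))) = Add(Rational(26687, 23759), Mul(Rational(9, 12566), Pow(Mul(I, Pow(5951, Rational(1, 2))), -1))) = Add(Rational(26687, 23759), Mul(Rational(9, 12566), Mul(Rational(-1, 5951), I, Pow(5951, Rational(1, 2))))) = Add(Rational(26687, 23759), Mul(Rational(-9, 74780266), I, Pow(5951, Rational(1, 2))))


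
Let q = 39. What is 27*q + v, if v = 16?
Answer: 1069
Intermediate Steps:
27*q + v = 27*39 + 16 = 1053 + 16 = 1069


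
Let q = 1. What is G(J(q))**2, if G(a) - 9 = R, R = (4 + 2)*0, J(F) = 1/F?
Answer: 81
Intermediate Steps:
R = 0 (R = 6*0 = 0)
G(a) = 9 (G(a) = 9 + 0 = 9)
G(J(q))**2 = 9**2 = 81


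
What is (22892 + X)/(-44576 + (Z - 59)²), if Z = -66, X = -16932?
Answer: -5960/28951 ≈ -0.20587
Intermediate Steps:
(22892 + X)/(-44576 + (Z - 59)²) = (22892 - 16932)/(-44576 + (-66 - 59)²) = 5960/(-44576 + (-125)²) = 5960/(-44576 + 15625) = 5960/(-28951) = 5960*(-1/28951) = -5960/28951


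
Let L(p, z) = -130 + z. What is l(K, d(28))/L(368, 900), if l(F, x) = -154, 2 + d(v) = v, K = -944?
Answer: -⅕ ≈ -0.20000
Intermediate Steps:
d(v) = -2 + v
l(K, d(28))/L(368, 900) = -154/(-130 + 900) = -154/770 = -154*1/770 = -⅕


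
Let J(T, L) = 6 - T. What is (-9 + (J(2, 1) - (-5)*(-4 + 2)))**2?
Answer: 225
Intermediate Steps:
(-9 + (J(2, 1) - (-5)*(-4 + 2)))**2 = (-9 + ((6 - 1*2) - (-5)*(-4 + 2)))**2 = (-9 + ((6 - 2) - (-5)*(-2)))**2 = (-9 + (4 - 1*10))**2 = (-9 + (4 - 10))**2 = (-9 - 6)**2 = (-15)**2 = 225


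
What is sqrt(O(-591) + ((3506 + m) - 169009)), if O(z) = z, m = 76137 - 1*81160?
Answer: 3*I*sqrt(19013) ≈ 413.66*I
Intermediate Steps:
m = -5023 (m = 76137 - 81160 = -5023)
sqrt(O(-591) + ((3506 + m) - 169009)) = sqrt(-591 + ((3506 - 5023) - 169009)) = sqrt(-591 + (-1517 - 169009)) = sqrt(-591 - 170526) = sqrt(-171117) = 3*I*sqrt(19013)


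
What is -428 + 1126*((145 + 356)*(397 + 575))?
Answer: 548330044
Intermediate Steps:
-428 + 1126*((145 + 356)*(397 + 575)) = -428 + 1126*(501*972) = -428 + 1126*486972 = -428 + 548330472 = 548330044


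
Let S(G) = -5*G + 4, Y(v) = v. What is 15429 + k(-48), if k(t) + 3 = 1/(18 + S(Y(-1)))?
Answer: 416503/27 ≈ 15426.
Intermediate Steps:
S(G) = 4 - 5*G
k(t) = -80/27 (k(t) = -3 + 1/(18 + (4 - 5*(-1))) = -3 + 1/(18 + (4 + 5)) = -3 + 1/(18 + 9) = -3 + 1/27 = -80/27)
15429 + k(-48) = 15429 - 80/27 = 416503/27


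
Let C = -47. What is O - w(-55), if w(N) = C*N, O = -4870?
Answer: -7455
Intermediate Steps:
w(N) = -47*N
O - w(-55) = -4870 - (-47)*(-55) = -4870 - 1*2585 = -4870 - 2585 = -7455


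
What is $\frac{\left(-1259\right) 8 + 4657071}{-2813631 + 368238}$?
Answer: $- \frac{4646999}{2445393} \approx -1.9003$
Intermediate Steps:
$\frac{\left(-1259\right) 8 + 4657071}{-2813631 + 368238} = \frac{-10072 + 4657071}{-2445393} = 4646999 \left(- \frac{1}{2445393}\right) = - \frac{4646999}{2445393}$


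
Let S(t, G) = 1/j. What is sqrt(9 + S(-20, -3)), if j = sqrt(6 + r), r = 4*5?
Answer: sqrt(6084 + 26*sqrt(26))/26 ≈ 3.0325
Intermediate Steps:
r = 20
j = sqrt(26) (j = sqrt(6 + 20) = sqrt(26) ≈ 5.0990)
S(t, G) = sqrt(26)/26 (S(t, G) = 1/(sqrt(26)) = sqrt(26)/26)
sqrt(9 + S(-20, -3)) = sqrt(9 + sqrt(26)/26)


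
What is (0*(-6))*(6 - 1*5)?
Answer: 0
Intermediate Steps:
(0*(-6))*(6 - 1*5) = 0*(6 - 5) = 0*1 = 0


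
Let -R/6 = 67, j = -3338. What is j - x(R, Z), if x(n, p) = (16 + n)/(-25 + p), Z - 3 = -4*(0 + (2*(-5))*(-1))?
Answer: -103671/31 ≈ -3344.2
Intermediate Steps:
R = -402 (R = -6*67 = -402)
Z = -37 (Z = 3 - 4*(0 + (2*(-5))*(-1)) = 3 - 4*(0 - 10*(-1)) = 3 - 4*(0 + 10) = 3 - 4*10 = 3 - 40 = -37)
x(n, p) = (16 + n)/(-25 + p)
j - x(R, Z) = -3338 - (16 - 402)/(-25 - 37) = -3338 - (-386)/(-62) = -3338 - (-1)*(-386)/62 = -3338 - 1*193/31 = -3338 - 193/31 = -103671/31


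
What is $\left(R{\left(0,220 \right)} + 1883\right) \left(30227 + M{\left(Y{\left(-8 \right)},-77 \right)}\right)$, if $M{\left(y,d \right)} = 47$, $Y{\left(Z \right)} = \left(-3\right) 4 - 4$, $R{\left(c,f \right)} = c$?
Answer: $57005942$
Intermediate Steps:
$Y{\left(Z \right)} = -16$ ($Y{\left(Z \right)} = -12 - 4 = -16$)
$\left(R{\left(0,220 \right)} + 1883\right) \left(30227 + M{\left(Y{\left(-8 \right)},-77 \right)}\right) = \left(0 + 1883\right) \left(30227 + 47\right) = 1883 \cdot 30274 = 57005942$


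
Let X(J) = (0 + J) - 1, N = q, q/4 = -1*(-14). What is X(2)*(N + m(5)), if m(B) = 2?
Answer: 58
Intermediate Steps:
q = 56 (q = 4*(-1*(-14)) = 4*14 = 56)
N = 56
X(J) = -1 + J (X(J) = J - 1 = -1 + J)
X(2)*(N + m(5)) = (-1 + 2)*(56 + 2) = 1*58 = 58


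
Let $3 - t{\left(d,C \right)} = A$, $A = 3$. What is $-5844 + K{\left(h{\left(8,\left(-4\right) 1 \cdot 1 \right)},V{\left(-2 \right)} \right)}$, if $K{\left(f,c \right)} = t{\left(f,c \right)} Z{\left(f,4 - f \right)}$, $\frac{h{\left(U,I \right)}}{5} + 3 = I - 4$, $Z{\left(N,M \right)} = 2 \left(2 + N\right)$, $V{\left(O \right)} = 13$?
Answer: $-5844$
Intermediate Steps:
$Z{\left(N,M \right)} = 4 + 2 N$
$h{\left(U,I \right)} = -35 + 5 I$ ($h{\left(U,I \right)} = -15 + 5 \left(I - 4\right) = -15 + 5 \left(-4 + I\right) = -15 + \left(-20 + 5 I\right) = -35 + 5 I$)
$t{\left(d,C \right)} = 0$ ($t{\left(d,C \right)} = 3 - 3 = 0$)
$K{\left(f,c \right)} = 0$ ($K{\left(f,c \right)} = 0 \left(4 + 2 f\right) = 0$)
$-5844 + K{\left(h{\left(8,\left(-4\right) 1 \cdot 1 \right)},V{\left(-2 \right)} \right)} = -5844 + 0 = -5844$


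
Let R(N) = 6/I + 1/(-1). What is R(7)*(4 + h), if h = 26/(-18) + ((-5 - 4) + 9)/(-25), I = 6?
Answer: 0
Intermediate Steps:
R(N) = 0 (R(N) = 6/6 + 1/(-1) = 6*(1/6) + 1*(-1) = 1 - 1 = 0)
h = -13/9 (h = 26*(-1/18) + (-9 + 9)*(-1/25) = -13/9 + 0*(-1/25) = -13/9 + 0 = -13/9 ≈ -1.4444)
R(7)*(4 + h) = 0*(4 - 13/9) = 0*(23/9) = 0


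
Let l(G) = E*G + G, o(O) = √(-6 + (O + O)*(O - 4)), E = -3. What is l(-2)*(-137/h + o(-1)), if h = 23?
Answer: -364/23 ≈ -15.826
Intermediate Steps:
o(O) = √(-6 + 2*O*(-4 + O)) (o(O) = √(-6 + (2*O)*(-4 + O)) = √(-6 + 2*O*(-4 + O)))
l(G) = -2*G (l(G) = -3*G + G = -2*G)
l(-2)*(-137/h + o(-1)) = (-2*(-2))*(-137/23 + √(-6 - 8*(-1) + 2*(-1)²)) = 4*(-137*1/23 + √(-6 + 8 + 2*1)) = 4*(-137/23 + √(-6 + 8 + 2)) = 4*(-137/23 + √4) = 4*(-137/23 + 2) = 4*(-91/23) = -364/23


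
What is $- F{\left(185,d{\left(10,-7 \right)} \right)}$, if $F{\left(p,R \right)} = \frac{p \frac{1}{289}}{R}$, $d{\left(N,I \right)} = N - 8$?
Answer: $- \frac{185}{578} \approx -0.32007$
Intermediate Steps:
$d{\left(N,I \right)} = -8 + N$ ($d{\left(N,I \right)} = N - 8 = -8 + N$)
$F{\left(p,R \right)} = \frac{p}{289 R}$ ($F{\left(p,R \right)} = \frac{p \frac{1}{289}}{R} = \frac{\frac{1}{289} p}{R} = \frac{p}{289 R}$)
$- F{\left(185,d{\left(10,-7 \right)} \right)} = - \frac{185}{289 \left(-8 + 10\right)} = - \frac{185}{289 \cdot 2} = \left(-1\right) \frac{185}{578} = - \frac{185}{578}$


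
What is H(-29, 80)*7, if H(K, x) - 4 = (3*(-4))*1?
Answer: -56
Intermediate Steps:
H(K, x) = -8 (H(K, x) = 4 + (3*(-4))*1 = 4 - 12*1 = 4 - 12 = -8)
H(-29, 80)*7 = -8*7 = -56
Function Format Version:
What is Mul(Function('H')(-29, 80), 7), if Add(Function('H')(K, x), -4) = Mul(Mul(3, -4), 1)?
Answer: -56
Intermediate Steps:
Function('H')(K, x) = -8 (Function('H')(K, x) = Add(4, Mul(Mul(3, -4), 1)) = Add(4, Mul(-12, 1)) = Add(4, -12) = -8)
Mul(Function('H')(-29, 80), 7) = Mul(-8, 7) = -56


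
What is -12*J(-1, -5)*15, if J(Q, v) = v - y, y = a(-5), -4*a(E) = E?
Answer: 1125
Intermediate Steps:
a(E) = -E/4
y = 5/4 (y = -1/4*(-5) = 5/4 ≈ 1.2500)
J(Q, v) = -5/4 + v (J(Q, v) = v - 1*5/4 = v - 5/4 = -5/4 + v)
-12*J(-1, -5)*15 = -12*(-5/4 - 5)*15 = -12*(-25/4)*15 = 75*15 = 1125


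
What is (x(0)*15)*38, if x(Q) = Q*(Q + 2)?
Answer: 0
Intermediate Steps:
x(Q) = Q*(2 + Q)
(x(0)*15)*38 = ((0*(2 + 0))*15)*38 = ((0*2)*15)*38 = (0*15)*38 = 0*38 = 0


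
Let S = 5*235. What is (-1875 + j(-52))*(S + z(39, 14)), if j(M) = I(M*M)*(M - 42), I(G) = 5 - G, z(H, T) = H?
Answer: 305722834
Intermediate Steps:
S = 1175
j(M) = (-42 + M)*(5 - M**2) (j(M) = (5 - M*M)*(M - 42) = (5 - M**2)*(-42 + M) = (-42 + M)*(5 - M**2))
(-1875 + j(-52))*(S + z(39, 14)) = (-1875 - (-42 - 52)*(-5 + (-52)**2))*(1175 + 39) = (-1875 - 1*(-94)*(-5 + 2704))*1214 = (-1875 - 1*(-94)*2699)*1214 = (-1875 + 253706)*1214 = 251831*1214 = 305722834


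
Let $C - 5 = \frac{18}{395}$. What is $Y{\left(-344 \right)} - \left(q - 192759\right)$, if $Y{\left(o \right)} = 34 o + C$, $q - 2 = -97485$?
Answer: $\frac{110027663}{395} \approx 2.7855 \cdot 10^{5}$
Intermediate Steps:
$q = -97483$ ($q = 2 - 97485 = -97483$)
$C = \frac{1993}{395}$ ($C = 5 + \frac{18}{395} = \frac{1993}{395} \approx 5.0456$)
$Y{\left(o \right)} = \frac{1993}{395} + 34 o$ ($Y{\left(o \right)} = 34 o + \frac{1993}{395} = \frac{1993}{395} + 34 o$)
$Y{\left(-344 \right)} - \left(q - 192759\right) = \left(\frac{1993}{395} + 34 \left(-344\right)\right) - \left(-97483 - 192759\right) = \left(\frac{1993}{395} - 11696\right) - -290242 = - \frac{4617927}{395} + 290242 = \frac{110027663}{395}$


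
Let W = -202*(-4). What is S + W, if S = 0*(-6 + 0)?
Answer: 808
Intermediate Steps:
S = 0 (S = 0*(-6) = 0)
W = 808
S + W = 0 + 808 = 808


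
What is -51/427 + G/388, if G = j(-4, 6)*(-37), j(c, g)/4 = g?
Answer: -99741/41419 ≈ -2.4081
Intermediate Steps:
j(c, g) = 4*g
G = -888 (G = (4*6)*(-37) = 24*(-37) = -888)
-51/427 + G/388 = -51/427 - 888/388 = -51*1/427 - 888*1/388 = -51/427 - 222/97 = -99741/41419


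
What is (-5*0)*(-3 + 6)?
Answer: 0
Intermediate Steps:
(-5*0)*(-3 + 6) = 0*3 = 0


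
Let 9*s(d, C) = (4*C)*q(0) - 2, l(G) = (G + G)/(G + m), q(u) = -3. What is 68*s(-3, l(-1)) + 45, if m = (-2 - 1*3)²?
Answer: 337/9 ≈ 37.444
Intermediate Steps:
m = 25 (m = (-2 - 3)² = (-5)² = 25)
l(G) = 2*G/(25 + G) (l(G) = (G + G)/(G + 25) = (2*G)/(25 + G) = 2*G/(25 + G))
s(d, C) = -2/9 - 4*C/3 (s(d, C) = ((4*C)*(-3) - 2)/9 = (-12*C - 2)/9 = (-2 - 12*C)/9 = -2/9 - 4*C/3)
68*s(-3, l(-1)) + 45 = 68*(-2/9 - 8*(-1)/(3*(25 - 1))) + 45 = 68*(-2/9 - 8*(-1)/(3*24)) + 45 = 68*(-2/9 - 4/3*(-1/12)) + 45 = 68*(-2/9 + ⅑) + 45 = 68*(-⅑) + 45 = -68/9 + 45 = 337/9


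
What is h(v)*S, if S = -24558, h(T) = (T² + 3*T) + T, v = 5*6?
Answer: -25049160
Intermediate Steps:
v = 30
h(T) = T² + 4*T
h(v)*S = (30*(4 + 30))*(-24558) = (30*34)*(-24558) = 1020*(-24558) = -25049160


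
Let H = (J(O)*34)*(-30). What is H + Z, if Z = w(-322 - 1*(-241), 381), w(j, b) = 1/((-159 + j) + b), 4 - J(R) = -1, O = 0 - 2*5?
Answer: -719099/141 ≈ -5100.0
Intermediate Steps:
O = -10 (O = 0 - 10 = -10)
J(R) = 5 (J(R) = 4 - 1*(-1) = 4 + 1 = 5)
w(j, b) = 1/(-159 + b + j)
Z = 1/141 (Z = 1/(-159 + 381 + (-322 - 1*(-241))) = 1/(-159 + 381 + (-322 + 241)) = 1/(-159 + 381 - 81) = 1/141 ≈ 0.0070922)
H = -5100 (H = (5*34)*(-30) = 170*(-30) = -5100)
H + Z = -5100 + 1/141 = -719099/141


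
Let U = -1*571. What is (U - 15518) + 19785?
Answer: 3696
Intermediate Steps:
U = -571
(U - 15518) + 19785 = (-571 - 15518) + 19785 = -16089 + 19785 = 3696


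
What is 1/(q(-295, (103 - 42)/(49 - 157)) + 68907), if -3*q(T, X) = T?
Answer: 3/207016 ≈ 1.4492e-5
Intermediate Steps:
q(T, X) = -T/3
1/(q(-295, (103 - 42)/(49 - 157)) + 68907) = 1/(-⅓*(-295) + 68907) = 1/(295/3 + 68907) = 1/(207016/3) = 3/207016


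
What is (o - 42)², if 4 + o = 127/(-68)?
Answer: 10595025/4624 ≈ 2291.3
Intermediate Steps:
o = -399/68 (o = -4 + 127/(-68) = -4 + 127*(-1/68) = -4 - 127/68 = -399/68 ≈ -5.8676)
(o - 42)² = (-399/68 - 42)² = (-3255/68)² = 10595025/4624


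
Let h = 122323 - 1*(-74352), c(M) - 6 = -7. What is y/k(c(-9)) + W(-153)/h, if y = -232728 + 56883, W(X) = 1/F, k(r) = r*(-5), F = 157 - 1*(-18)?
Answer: -1210451038124/34418125 ≈ -35169.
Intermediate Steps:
F = 175 (F = 157 + 18 = 175)
c(M) = -1 (c(M) = 6 - 7 = -1)
k(r) = -5*r
W(X) = 1/175
y = -175845
h = 196675 (h = 122323 + 74352 = 196675)
y/k(c(-9)) + W(-153)/h = -175845/((-5*(-1))) + (1/175)/196675 = -175845/5 + (1/175)*(1/196675) = -175845*⅕ + 1/34418125 = -35169 + 1/34418125 = -1210451038124/34418125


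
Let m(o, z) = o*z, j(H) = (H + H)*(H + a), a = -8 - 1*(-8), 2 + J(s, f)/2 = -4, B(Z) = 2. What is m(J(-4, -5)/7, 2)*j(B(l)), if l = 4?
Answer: -192/7 ≈ -27.429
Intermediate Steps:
J(s, f) = -12 (J(s, f) = -4 + 2*(-4) = -4 - 8 = -12)
a = 0 (a = -8 + 8 = 0)
j(H) = 2*H**2 (j(H) = (H + H)*(H + 0) = (2*H)*H = 2*H**2)
m(J(-4, -5)/7, 2)*j(B(l)) = (-12/7*2)*(2*2**2) = (-12*1/7*2)*(2*4) = -12/7*2*8 = -24/7*8 = -192/7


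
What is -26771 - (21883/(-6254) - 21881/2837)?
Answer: -474788165213/17742598 ≈ -26760.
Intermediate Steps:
-26771 - (21883/(-6254) - 21881/2837) = -26771 - (21883*(-1/6254) - 21881*1/2837) = -26771 - (-21883/6254 - 21881/2837) = -26771 - 1*(-198925845/17742598) = -26771 + 198925845/17742598 = -474788165213/17742598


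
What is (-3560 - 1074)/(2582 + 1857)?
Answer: -4634/4439 ≈ -1.0439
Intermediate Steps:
(-3560 - 1074)/(2582 + 1857) = -4634/4439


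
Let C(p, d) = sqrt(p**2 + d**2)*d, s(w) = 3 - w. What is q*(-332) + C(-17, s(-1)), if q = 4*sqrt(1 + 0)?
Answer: -1328 + 4*sqrt(305) ≈ -1258.1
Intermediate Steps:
q = 4 (q = 4*sqrt(1) = 4*1 = 4)
C(p, d) = d*sqrt(d**2 + p**2) (C(p, d) = sqrt(d**2 + p**2)*d = d*sqrt(d**2 + p**2))
q*(-332) + C(-17, s(-1)) = 4*(-332) + (3 - 1*(-1))*sqrt((3 - 1*(-1))**2 + (-17)**2) = -1328 + (3 + 1)*sqrt((3 + 1)**2 + 289) = -1328 + 4*sqrt(4**2 + 289) = -1328 + 4*sqrt(16 + 289) = -1328 + 4*sqrt(305)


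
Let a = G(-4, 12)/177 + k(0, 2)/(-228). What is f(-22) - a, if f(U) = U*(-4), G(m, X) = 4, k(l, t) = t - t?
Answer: 15572/177 ≈ 87.977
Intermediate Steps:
k(l, t) = 0
f(U) = -4*U
a = 4/177 (a = 4/177 + 0/(-228) = 4*(1/177) + 0*(-1/228) = 4/177 + 0 = 4/177 ≈ 0.022599)
f(-22) - a = -4*(-22) - 1*4/177 = 88 - 4/177 = 15572/177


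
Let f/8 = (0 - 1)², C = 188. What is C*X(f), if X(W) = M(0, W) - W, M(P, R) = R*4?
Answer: 4512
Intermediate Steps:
M(P, R) = 4*R
f = 8 (f = 8*(0 - 1)² = 8*(-1)² = 8*1 = 8)
X(W) = 3*W (X(W) = 4*W - W = 3*W)
C*X(f) = 188*(3*8) = 188*24 = 4512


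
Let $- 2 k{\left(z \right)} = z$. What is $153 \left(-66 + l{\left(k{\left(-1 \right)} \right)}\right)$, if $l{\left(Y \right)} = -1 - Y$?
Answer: $- \frac{20655}{2} \approx -10328.0$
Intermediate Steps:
$k{\left(z \right)} = - \frac{z}{2}$
$153 \left(-66 + l{\left(k{\left(-1 \right)} \right)}\right) = 153 \left(-66 - \left(1 - - \frac{1}{2}\right)\right) = 153 \left(-66 - \frac{3}{2}\right) = 153 \left(- \frac{135}{2}\right) = - \frac{20655}{2}$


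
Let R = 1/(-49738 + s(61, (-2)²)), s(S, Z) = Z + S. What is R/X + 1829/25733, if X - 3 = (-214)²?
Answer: 4160926920950/58541898916891 ≈ 0.071076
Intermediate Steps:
s(S, Z) = S + Z
R = -1/49673 (R = 1/(-49738 + (61 + (-2)²)) = 1/(-49738 + (61 + 4)) = 1/(-49738 + 65) = 1/(-49673) = -1/49673 ≈ -2.0132e-5)
X = 45799 (X = 3 + (-214)² = 3 + 45796 = 45799)
R/X + 1829/25733 = -1/49673/45799 + 1829/25733 = -1/49673*1/45799 + 1829*(1/25733) = -1/2274973727 + 1829/25733 = 4160926920950/58541898916891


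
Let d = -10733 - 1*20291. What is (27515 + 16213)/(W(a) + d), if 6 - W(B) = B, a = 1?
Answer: -43728/31019 ≈ -1.4097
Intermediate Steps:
W(B) = 6 - B
d = -31024 (d = -10733 - 20291 = -31024)
(27515 + 16213)/(W(a) + d) = (27515 + 16213)/((6 - 1*1) - 31024) = 43728/((6 - 1) - 31024) = 43728/(5 - 31024) = 43728/(-31019) = 43728*(-1/31019) = -43728/31019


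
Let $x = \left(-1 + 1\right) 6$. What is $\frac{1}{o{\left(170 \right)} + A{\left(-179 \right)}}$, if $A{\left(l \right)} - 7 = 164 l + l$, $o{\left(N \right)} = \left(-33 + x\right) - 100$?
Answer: $- \frac{1}{29661} \approx -3.3714 \cdot 10^{-5}$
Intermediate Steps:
$x = 0$ ($x = 0 \cdot 6 = 0$)
$o{\left(N \right)} = -133$ ($o{\left(N \right)} = \left(-33 + 0\right) - 100 = -33 - 100 = -133$)
$A{\left(l \right)} = 7 + 165 l$ ($A{\left(l \right)} = 7 + \left(164 l + l\right) = 7 + 165 l$)
$\frac{1}{o{\left(170 \right)} + A{\left(-179 \right)}} = \frac{1}{-133 + \left(7 + 165 \left(-179\right)\right)} = \frac{1}{-133 + \left(7 - 29535\right)} = \frac{1}{-133 - 29528} = \frac{1}{-29661} = - \frac{1}{29661}$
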